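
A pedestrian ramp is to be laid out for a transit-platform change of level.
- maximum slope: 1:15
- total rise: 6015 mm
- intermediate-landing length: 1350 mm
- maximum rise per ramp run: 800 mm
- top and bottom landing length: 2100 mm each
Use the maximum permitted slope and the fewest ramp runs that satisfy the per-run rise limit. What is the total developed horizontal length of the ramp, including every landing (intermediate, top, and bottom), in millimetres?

6015 / 800 = 7.519 → round up to 8 ramp runs. That means 7 intermediate landings.
Horizontal run for 6015 mm of rise at 1:15 is 6015 × 15 = 90225 mm.
7 intermediate landings contribute 7 × 1350 = 9450 mm.
Top and bottom landings: 2 × 2100 = 4200 mm.
Total = 90225 + 9450 + 4200 = 103875 mm.

103875 mm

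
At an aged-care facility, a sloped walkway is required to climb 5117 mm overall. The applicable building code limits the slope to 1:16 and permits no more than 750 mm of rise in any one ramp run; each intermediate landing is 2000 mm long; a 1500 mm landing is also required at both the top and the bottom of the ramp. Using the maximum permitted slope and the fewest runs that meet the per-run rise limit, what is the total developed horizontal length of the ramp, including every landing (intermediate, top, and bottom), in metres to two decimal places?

At most 750 each: 5117/750 = 6.82, giving 7 ramp runs. That means 6 intermediate landings.
Horizontal run for 5117 mm of rise at 1:16 is 5117 × 16 = 81872 mm.
Intermediate landings: 6 × 2000 = 12000 mm.
Top and bottom landings: 2 × 1500 = 3000 mm.
Total = 81872 + 12000 + 3000 = 96872 mm.
= 96.87 m.

96.87 m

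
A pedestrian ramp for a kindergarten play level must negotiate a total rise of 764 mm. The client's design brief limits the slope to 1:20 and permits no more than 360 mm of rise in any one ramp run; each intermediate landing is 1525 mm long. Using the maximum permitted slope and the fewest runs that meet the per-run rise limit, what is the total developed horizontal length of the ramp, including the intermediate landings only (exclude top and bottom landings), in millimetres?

18330 mm

764 / 360 = 2.122 → round up to 3 ramp runs. That means 2 intermediate landings.
Ramp run (horizontal) at 1:20: 764 × 20 = 15280 mm.
Intermediate landings: 2 × 1525 = 3050 mm.
Developed length = 15280 + 3050 = 18330 mm.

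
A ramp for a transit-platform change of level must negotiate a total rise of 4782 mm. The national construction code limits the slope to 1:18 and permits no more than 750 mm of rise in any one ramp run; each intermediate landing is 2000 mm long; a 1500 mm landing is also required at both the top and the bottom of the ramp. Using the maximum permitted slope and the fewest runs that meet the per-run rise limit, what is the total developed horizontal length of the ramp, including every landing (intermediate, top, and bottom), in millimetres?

⌈4782/750⌉ = 7 ramp runs. That means 6 intermediate landings.
Ramp run (horizontal) at 1:18: 4782 × 18 = 86076 mm.
6 intermediate landings contribute 6 × 2000 = 12000 mm.
Top and bottom landings: 2 × 1500 = 3000 mm.
Total = 86076 + 12000 + 3000 = 101076 mm.

101076 mm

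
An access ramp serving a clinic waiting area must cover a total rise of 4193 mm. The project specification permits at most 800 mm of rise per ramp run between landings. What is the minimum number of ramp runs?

4193 / 800 = 5.241 → round up to 6 ramp runs.

6 runs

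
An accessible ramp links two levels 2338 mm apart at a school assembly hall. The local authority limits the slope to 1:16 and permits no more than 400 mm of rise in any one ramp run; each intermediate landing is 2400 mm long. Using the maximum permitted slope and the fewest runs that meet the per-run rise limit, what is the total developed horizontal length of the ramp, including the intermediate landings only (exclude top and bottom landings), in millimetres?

2338 / 400 = 5.845 → round up to 6 ramp runs. That means 5 intermediate landings.
Ramp run (horizontal) at 1:16: 2338 × 16 = 37408 mm.
Intermediate landings: 5 × 2400 = 12000 mm.
Total developed length = 37408 + 12000 = 49408 mm.

49408 mm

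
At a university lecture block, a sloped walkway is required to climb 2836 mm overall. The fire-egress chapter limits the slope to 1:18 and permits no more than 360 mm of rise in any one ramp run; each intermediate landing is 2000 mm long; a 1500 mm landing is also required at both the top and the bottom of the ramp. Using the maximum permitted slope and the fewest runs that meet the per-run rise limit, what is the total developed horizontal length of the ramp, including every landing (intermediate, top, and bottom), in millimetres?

68048 mm

⌈2836/360⌉ = 8 ramp runs. That means 7 intermediate landings.
Ramp run (horizontal) at 1:18: 2836 × 18 = 51048 mm.
Intermediate landings: 7 × 2000 = 14000 mm.
Top and bottom landings: 2 × 1500 = 3000 mm.
Total = 51048 + 14000 + 3000 = 68048 mm.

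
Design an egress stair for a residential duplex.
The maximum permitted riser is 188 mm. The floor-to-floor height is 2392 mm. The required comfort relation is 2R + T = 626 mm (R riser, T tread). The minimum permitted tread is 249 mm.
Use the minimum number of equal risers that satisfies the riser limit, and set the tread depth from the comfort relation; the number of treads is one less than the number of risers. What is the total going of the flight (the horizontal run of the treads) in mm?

2392 / 188 = 12.723 → round up to 13 risers.
R = 2392 ÷ 13 = 184 mm.
From 2R + T = 626: T = 626 − 368 = 258 mm.
Going = (13 − 1) × 258 = 3096 mm.

3096 mm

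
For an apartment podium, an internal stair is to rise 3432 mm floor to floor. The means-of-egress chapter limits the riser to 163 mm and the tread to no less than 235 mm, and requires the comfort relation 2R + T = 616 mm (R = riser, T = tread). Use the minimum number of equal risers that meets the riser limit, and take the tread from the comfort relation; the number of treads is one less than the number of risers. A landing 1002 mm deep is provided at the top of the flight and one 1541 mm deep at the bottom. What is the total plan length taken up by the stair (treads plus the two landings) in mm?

8927 mm

At most 163 each: 3432/163 = 21.06, giving 22 risers.
Each riser is 3432/22 = 156 mm (≤ 163 mm).
Tread T = 616 − 2 × 156 = 304 mm (≥ 235 mm).
Going = (22 − 1) × 304 = 6384 mm.
Add landings: 6384 + 1002 + 1541 = 8927 mm.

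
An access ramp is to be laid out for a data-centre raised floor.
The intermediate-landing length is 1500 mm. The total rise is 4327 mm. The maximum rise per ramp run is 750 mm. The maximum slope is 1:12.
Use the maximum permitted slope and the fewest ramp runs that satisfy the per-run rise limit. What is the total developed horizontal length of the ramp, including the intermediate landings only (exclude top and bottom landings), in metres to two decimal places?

4327 / 750 = 5.769 → round up to 6 ramp runs. That means 5 intermediate landings.
Horizontal run for 4327 mm of rise at 1:12 is 4327 × 12 = 51924 mm.
5 intermediate landings contribute 5 × 1500 = 7500 mm.
Total developed length = 51924 + 7500 = 59424 mm.
= 59.42 m.

59.42 m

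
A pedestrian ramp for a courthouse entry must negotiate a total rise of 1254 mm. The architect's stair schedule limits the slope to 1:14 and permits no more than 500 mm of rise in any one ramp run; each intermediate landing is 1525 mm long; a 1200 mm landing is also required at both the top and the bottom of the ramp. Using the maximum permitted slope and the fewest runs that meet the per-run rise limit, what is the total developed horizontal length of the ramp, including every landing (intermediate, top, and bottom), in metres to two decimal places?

23.01 m

At most 500 each: 1254/500 = 2.51, giving 3 ramp runs. That means 2 intermediate landings.
Ramp run (horizontal) at 1:14: 1254 × 14 = 17556 mm.
2 intermediate landings contribute 2 × 1525 = 3050 mm.
Top and bottom landings: 2 × 1200 = 2400 mm.
Total = 17556 + 3050 + 2400 = 23006 mm.
= 23.01 m.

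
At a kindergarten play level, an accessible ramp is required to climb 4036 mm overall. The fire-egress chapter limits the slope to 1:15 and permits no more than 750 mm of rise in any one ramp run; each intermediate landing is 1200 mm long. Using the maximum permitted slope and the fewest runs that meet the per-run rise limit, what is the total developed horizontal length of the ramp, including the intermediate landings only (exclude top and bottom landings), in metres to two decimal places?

66.54 m

4036 / 750 = 5.38, so 6 ramp runs are needed. That means 5 intermediate landings.
Horizontal run for 4036 mm of rise at 1:15 is 4036 × 15 = 60540 mm.
Intermediate landings: 5 × 1200 = 6000 mm.
Total developed length = 60540 + 6000 = 66540 mm.
= 66.54 m.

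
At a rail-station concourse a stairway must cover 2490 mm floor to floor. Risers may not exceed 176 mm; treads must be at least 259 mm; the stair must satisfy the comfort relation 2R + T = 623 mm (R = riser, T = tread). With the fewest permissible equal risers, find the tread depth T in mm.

291 mm

At most 176 each: 2490/176 = 14.15, giving 15 risers.
Each riser is 2490/15 = 166 mm (≤ 176 mm).
T = 623 − 2·166 = 291 mm, which satisfies the 259 mm minimum.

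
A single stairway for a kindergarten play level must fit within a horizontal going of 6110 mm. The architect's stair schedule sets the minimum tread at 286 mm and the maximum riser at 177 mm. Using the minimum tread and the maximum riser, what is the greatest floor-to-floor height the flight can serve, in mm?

Treads that fit: ⌊6110 / 286⌋ = 21.
Risers = treads + 1 = 22.
Maximum height = 22 × 177 = 3894 mm.

3894 mm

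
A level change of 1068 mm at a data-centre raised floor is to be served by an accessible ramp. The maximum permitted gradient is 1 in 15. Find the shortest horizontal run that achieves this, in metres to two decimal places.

16.02 m

At 1:15 the run is 15 × 1068 = 16020 mm.
16020 mm = 16.02 m.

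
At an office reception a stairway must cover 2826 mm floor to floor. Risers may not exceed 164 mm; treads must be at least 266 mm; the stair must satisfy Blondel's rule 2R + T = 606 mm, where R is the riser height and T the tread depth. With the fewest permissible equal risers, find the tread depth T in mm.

2826 / 164 = 17.232 → round up to 18 risers.
Riser R = 2826 / 18 = 157 mm, within the 164 mm limit.
T = 606 − 2·157 = 292 mm, which satisfies the 266 mm minimum.

292 mm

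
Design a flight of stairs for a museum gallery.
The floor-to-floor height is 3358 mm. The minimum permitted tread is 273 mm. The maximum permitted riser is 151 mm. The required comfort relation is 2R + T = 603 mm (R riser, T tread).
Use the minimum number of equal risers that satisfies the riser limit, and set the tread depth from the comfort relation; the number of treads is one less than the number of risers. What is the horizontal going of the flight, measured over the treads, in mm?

6842 mm

⌈3358/151⌉ = 23 risers.
Riser R = 3358 / 23 = 146 mm, within the 151 mm limit.
Tread T = 603 − 2 × 146 = 311 mm (≥ 273 mm).
23 risers give 22 treads; going = 22 × 311 = 6842 mm.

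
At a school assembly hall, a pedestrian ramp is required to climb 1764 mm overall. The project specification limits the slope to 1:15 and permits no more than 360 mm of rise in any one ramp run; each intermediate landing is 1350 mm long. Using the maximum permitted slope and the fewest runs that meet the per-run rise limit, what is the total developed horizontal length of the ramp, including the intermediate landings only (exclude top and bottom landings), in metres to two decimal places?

At most 360 each: 1764/360 = 4.90, giving 5 ramp runs. That means 4 intermediate landings.
Horizontal run for 1764 mm of rise at 1:15 is 1764 × 15 = 26460 mm.
Intermediate landings: 4 × 1350 = 5400 mm.
Developed length = 26460 + 5400 = 31860 mm.
= 31.86 m.

31.86 m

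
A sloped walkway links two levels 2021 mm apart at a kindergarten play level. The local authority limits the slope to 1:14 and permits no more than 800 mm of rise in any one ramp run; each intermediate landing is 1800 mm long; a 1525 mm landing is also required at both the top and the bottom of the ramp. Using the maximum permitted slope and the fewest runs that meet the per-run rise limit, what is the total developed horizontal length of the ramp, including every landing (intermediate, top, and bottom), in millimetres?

2021 / 800 = 2.53, so 3 ramp runs are needed. That means 2 intermediate landings.
Horizontal run for 2021 mm of rise at 1:14 is 2021 × 14 = 28294 mm.
Intermediate landings: 2 × 1800 = 3600 mm.
Top and bottom landings: 2 × 1525 = 3050 mm.
Total = 28294 + 3600 + 3050 = 34944 mm.

34944 mm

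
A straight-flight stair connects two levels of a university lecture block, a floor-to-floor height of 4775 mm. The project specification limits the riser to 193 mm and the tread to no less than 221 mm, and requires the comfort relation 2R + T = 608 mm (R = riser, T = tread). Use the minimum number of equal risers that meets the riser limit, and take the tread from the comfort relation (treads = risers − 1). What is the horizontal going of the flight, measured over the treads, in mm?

5424 mm

4775 / 193 = 24.741 → round up to 25 risers.
Riser R = 4775 / 25 = 191 mm, within the 193 mm limit.
Tread T = 608 − 2 × 191 = 226 mm (≥ 221 mm).
25 risers give 24 treads; going = 24 × 226 = 5424 mm.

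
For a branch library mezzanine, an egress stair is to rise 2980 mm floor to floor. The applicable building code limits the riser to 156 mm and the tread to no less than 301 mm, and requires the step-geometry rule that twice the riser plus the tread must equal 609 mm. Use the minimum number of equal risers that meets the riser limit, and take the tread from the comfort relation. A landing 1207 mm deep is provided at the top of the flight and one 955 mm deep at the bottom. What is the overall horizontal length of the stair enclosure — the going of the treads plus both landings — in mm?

⌈2980/156⌉ = 20 risers.
Each riser is 2980/20 = 149 mm (≤ 156 mm).
Tread T = 609 − 2 × 149 = 311 mm (≥ 301 mm).
Going = (20 − 1) × 311 = 5909 mm.
Add landings: 5909 + 1207 + 955 = 8071 mm.

8071 mm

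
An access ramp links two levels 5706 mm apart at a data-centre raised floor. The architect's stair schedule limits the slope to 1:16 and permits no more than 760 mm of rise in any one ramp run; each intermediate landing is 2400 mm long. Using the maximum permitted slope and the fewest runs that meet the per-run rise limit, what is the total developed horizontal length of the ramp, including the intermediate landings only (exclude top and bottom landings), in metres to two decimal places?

5706 / 760 = 7.508 → round up to 8 ramp runs. That means 7 intermediate landings.
Horizontal run for 5706 mm of rise at 1:16 is 5706 × 16 = 91296 mm.
Intermediate landings: 7 × 2400 = 16800 mm.
Total developed length = 91296 + 16800 = 108096 mm.
= 108.10 m.

108.10 m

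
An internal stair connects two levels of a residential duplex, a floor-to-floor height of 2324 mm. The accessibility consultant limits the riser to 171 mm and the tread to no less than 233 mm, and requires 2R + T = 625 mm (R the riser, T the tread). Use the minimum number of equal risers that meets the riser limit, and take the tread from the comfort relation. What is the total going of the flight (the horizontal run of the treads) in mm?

2324 / 171 = 13.59, so 14 risers are needed.
Each riser is 2324/14 = 166 mm (≤ 171 mm).
From 2R + T = 625: T = 625 − 332 = 293 mm.
Treads = 14 − 1 = 13; going = 13 × 293 = 3809 mm.

3809 mm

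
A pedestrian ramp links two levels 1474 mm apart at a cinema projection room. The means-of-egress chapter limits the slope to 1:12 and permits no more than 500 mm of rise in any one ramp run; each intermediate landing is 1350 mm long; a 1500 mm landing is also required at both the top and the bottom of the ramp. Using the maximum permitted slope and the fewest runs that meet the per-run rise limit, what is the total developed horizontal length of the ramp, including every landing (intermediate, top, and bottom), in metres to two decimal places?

1474 / 500 = 2.948 → round up to 3 ramp runs. That means 2 intermediate landings.
Ramp run (horizontal) at 1:12: 1474 × 12 = 17688 mm.
Intermediate landings: 2 × 1350 = 2700 mm.
Top and bottom landings: 2 × 1500 = 3000 mm.
Total = 17688 + 2700 + 3000 = 23388 mm.
= 23.39 m.

23.39 m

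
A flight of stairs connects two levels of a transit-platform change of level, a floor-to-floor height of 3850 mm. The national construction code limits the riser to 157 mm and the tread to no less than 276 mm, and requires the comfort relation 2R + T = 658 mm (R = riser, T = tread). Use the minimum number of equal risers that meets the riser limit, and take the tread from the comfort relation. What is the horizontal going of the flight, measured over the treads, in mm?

At most 157 each: 3850/157 = 24.52, giving 25 risers.
Riser R = 3850 / 25 = 154 mm, within the 157 mm limit.
T = 658 − 2·154 = 350 mm, which satisfies the 276 mm minimum.
25 risers give 24 treads; going = 24 × 350 = 8400 mm.

8400 mm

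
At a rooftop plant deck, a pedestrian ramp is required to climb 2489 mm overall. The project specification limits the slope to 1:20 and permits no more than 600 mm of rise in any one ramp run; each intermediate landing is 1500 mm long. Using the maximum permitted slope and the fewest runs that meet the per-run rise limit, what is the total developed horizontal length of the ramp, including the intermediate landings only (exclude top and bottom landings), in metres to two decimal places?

55.78 m

At most 600 each: 2489/600 = 4.15, giving 5 ramp runs. That means 4 intermediate landings.
Ramp run (horizontal) at 1:20: 2489 × 20 = 49780 mm.
4 intermediate landings contribute 4 × 1500 = 6000 mm.
Developed length = 49780 + 6000 = 55780 mm.
= 55.78 m.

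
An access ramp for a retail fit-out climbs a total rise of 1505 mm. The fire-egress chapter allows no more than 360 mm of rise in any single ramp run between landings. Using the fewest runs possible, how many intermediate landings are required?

4 intermediate landings

At most 360 each: 1505/360 = 4.18, giving 5 ramp runs.
5 runs are separated by 4 intermediate landings.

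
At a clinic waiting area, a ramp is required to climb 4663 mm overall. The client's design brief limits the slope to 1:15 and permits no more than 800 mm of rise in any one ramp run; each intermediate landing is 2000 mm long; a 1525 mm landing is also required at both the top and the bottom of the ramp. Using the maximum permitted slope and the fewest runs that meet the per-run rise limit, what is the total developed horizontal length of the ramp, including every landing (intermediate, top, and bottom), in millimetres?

82995 mm

⌈4663/800⌉ = 6 ramp runs. That means 5 intermediate landings.
Horizontal run for 4663 mm of rise at 1:15 is 4663 × 15 = 69945 mm.
Intermediate landings: 5 × 2000 = 10000 mm.
Top and bottom landings: 2 × 1525 = 3050 mm.
Total = 69945 + 10000 + 3050 = 82995 mm.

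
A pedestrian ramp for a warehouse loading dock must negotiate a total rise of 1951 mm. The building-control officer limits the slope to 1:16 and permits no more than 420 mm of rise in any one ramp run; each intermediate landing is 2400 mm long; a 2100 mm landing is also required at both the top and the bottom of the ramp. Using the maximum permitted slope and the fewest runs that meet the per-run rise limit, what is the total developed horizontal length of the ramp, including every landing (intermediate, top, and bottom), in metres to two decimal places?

⌈1951/420⌉ = 5 ramp runs. That means 4 intermediate landings.
Horizontal run for 1951 mm of rise at 1:16 is 1951 × 16 = 31216 mm.
4 intermediate landings contribute 4 × 2400 = 9600 mm.
Top and bottom landings: 2 × 2100 = 4200 mm.
Total = 31216 + 9600 + 4200 = 45016 mm.
= 45.02 m.

45.02 m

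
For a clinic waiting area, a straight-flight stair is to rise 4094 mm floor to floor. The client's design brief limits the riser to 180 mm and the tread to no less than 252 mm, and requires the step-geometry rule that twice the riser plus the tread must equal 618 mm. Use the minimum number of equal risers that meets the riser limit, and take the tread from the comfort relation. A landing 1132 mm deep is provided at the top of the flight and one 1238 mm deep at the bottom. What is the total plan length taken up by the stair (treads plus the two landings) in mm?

8134 mm

4094 / 180 = 22.744 → round up to 23 risers.
Riser R = 4094 / 23 = 178 mm, within the 180 mm limit.
T = 618 − 2·178 = 262 mm, which satisfies the 252 mm minimum.
Going = (23 − 1) × 262 = 5764 mm.
Add landings: 5764 + 1132 + 1238 = 8134 mm.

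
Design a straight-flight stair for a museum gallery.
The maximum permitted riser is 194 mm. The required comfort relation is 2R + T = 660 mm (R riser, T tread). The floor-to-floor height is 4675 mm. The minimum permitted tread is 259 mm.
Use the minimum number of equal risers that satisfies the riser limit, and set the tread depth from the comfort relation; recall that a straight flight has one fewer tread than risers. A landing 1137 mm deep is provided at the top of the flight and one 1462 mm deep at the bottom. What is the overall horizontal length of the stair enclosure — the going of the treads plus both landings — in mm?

9463 mm

4675 / 194 = 24.10, so 25 risers are needed.
Each riser is 4675/25 = 187 mm (≤ 194 mm).
Tread T = 660 − 2 × 187 = 286 mm (≥ 259 mm).
Treads = 25 − 1 = 24; going = 24 × 286 = 6864 mm.
Add landings: 6864 + 1137 + 1462 = 9463 mm.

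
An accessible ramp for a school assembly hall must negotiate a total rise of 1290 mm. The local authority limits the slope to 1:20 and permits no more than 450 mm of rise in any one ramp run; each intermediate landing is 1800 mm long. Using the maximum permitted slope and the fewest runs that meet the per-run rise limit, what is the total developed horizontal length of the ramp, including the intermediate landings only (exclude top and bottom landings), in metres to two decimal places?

29.40 m

⌈1290/450⌉ = 3 ramp runs. That means 2 intermediate landings.
Horizontal run for 1290 mm of rise at 1:20 is 1290 × 20 = 25800 mm.
Intermediate landings: 2 × 1800 = 3600 mm.
Total developed length = 25800 + 3600 = 29400 mm.
= 29.40 m.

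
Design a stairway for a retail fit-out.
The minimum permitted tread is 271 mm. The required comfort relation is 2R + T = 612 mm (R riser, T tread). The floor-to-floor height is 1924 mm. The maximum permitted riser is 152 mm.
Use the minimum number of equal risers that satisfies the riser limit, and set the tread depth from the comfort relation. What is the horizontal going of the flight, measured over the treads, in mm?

3792 mm

1924 / 152 = 12.66, so 13 risers are needed.
Riser R = 1924 / 13 = 148 mm, within the 152 mm limit.
From 2R + T = 612: T = 612 − 296 = 316 mm.
13 risers give 12 treads; going = 12 × 316 = 3792 mm.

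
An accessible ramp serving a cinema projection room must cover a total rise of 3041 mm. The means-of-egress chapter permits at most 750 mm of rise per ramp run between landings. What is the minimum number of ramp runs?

3041 / 750 = 4.05, so 5 ramp runs are needed.

5 runs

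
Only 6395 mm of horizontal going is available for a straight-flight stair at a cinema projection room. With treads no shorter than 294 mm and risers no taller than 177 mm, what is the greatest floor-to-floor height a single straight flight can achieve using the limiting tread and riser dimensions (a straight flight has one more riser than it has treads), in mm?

3894 mm

Treads that fit: ⌊6395 / 294⌋ = 21.
Risers = treads + 1 = 22.
Maximum height = 22 × 177 = 3894 mm.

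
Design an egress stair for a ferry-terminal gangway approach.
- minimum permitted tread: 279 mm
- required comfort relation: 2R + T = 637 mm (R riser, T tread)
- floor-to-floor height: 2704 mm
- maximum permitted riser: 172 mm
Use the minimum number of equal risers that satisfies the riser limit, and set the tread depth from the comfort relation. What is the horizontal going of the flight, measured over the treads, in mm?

4485 mm

At most 172 each: 2704/172 = 15.72, giving 16 risers.
Each riser is 2704/16 = 169 mm (≤ 172 mm).
From 2R + T = 637: T = 637 − 338 = 299 mm.
Treads = 16 − 1 = 15; going = 15 × 299 = 4485 mm.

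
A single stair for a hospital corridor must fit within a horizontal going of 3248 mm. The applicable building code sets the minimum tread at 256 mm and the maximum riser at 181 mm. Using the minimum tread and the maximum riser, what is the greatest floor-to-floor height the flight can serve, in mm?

3248 / 256 = 12.69, so 12 treads fit.
Risers = treads + 1 = 13.
Maximum height = 13 × 181 = 2353 mm.

2353 mm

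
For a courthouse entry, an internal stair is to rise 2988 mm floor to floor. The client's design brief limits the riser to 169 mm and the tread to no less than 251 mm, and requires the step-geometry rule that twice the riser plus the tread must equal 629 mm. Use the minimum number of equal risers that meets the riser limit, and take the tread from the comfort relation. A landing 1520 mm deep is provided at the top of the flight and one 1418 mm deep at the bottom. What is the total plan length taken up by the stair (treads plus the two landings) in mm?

2988 / 169 = 17.68, so 18 risers are needed.
Riser R = 2988 / 18 = 166 mm, within the 169 mm limit.
Tread T = 629 − 2 × 166 = 297 mm (≥ 251 mm).
Going = (18 − 1) × 297 = 5049 mm.
Enclosure = 5049 + 1520 + 1418 = 7987 mm.

7987 mm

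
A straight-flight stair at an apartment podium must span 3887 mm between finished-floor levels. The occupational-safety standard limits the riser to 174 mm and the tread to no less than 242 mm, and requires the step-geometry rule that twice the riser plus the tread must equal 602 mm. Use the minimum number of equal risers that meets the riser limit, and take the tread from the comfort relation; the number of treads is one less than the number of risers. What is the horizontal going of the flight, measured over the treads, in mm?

At most 174 each: 3887/174 = 22.34, giving 23 risers.
R = 3887 ÷ 23 = 169 mm.
Tread T = 602 − 2 × 169 = 264 mm (≥ 242 mm).
Going = (23 − 1) × 264 = 5808 mm.

5808 mm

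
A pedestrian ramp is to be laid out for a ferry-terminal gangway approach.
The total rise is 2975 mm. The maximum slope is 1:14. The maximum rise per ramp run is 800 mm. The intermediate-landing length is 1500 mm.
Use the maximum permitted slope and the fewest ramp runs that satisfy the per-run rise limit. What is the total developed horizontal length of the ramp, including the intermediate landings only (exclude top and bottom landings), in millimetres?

46150 mm

2975 / 800 = 3.719 → round up to 4 ramp runs. That means 3 intermediate landings.
Ramp run (horizontal) at 1:14: 2975 × 14 = 41650 mm.
3 intermediate landings contribute 3 × 1500 = 4500 mm.
Developed length = 41650 + 4500 = 46150 mm.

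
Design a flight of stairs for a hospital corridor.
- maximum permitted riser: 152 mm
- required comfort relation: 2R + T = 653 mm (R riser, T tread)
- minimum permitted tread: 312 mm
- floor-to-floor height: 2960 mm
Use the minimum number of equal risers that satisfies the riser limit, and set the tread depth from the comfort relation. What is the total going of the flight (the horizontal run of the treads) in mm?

6783 mm

2960 / 152 = 19.474 → round up to 20 risers.
Each riser is 2960/20 = 148 mm (≤ 152 mm).
From 2R + T = 653: T = 653 − 296 = 357 mm.
20 risers give 19 treads; going = 19 × 357 = 6783 mm.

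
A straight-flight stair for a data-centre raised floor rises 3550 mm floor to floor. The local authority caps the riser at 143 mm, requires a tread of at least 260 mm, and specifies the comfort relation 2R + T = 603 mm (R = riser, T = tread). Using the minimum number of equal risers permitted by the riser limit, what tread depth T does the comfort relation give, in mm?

319 mm

At most 143 each: 3550/143 = 24.83, giving 25 risers.
R = 3550 ÷ 25 = 142 mm.
From 2R + T = 603: T = 603 − 284 = 319 mm.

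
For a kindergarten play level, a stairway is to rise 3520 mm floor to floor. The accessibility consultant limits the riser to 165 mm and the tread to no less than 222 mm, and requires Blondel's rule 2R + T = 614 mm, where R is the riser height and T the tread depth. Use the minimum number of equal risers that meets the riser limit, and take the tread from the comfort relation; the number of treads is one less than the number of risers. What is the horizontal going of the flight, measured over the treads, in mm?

6174 mm

3520 / 165 = 21.333 → round up to 22 risers.
Riser R = 3520 / 22 = 160 mm, within the 165 mm limit.
T = 614 − 2·160 = 294 mm, which satisfies the 222 mm minimum.
Going = (22 − 1) × 294 = 6174 mm.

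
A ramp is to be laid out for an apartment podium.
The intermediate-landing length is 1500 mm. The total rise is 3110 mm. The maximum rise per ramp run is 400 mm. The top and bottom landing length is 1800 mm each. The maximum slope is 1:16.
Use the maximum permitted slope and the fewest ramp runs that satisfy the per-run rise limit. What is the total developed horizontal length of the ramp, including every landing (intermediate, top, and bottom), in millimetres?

At most 400 each: 3110/400 = 7.78, giving 8 ramp runs. That means 7 intermediate landings.
Horizontal run for 3110 mm of rise at 1:16 is 3110 × 16 = 49760 mm.
7 intermediate landings contribute 7 × 1500 = 10500 mm.
Top and bottom landings: 2 × 1800 = 3600 mm.
Total = 49760 + 10500 + 3600 = 63860 mm.

63860 mm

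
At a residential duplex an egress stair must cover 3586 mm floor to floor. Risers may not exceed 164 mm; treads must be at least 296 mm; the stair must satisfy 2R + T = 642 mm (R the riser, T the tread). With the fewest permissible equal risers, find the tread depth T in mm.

316 mm

At most 164 each: 3586/164 = 21.87, giving 22 risers.
R = 3586 ÷ 22 = 163 mm.
From 2R + T = 642: T = 642 − 326 = 316 mm.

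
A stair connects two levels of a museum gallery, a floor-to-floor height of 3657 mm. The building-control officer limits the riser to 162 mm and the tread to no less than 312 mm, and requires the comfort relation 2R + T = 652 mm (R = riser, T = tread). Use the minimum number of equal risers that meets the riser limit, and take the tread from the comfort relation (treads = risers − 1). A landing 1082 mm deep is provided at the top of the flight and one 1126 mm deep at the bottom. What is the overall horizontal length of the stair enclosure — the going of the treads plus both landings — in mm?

9556 mm

⌈3657/162⌉ = 23 risers.
Each riser is 3657/23 = 159 mm (≤ 162 mm).
From 2R + T = 652: T = 652 − 318 = 334 mm.
23 risers give 22 treads; going = 22 × 334 = 7348 mm.
Add landings: 7348 + 1082 + 1126 = 9556 mm.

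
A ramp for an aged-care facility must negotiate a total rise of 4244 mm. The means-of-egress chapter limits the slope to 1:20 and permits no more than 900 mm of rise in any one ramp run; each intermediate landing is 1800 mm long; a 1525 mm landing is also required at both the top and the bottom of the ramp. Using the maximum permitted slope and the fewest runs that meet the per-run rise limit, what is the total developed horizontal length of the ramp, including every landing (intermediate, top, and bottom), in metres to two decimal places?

4244 / 900 = 4.72, so 5 ramp runs are needed. That means 4 intermediate landings.
Horizontal run for 4244 mm of rise at 1:20 is 4244 × 20 = 84880 mm.
Intermediate landings: 4 × 1800 = 7200 mm.
Top and bottom landings: 2 × 1525 = 3050 mm.
Total = 84880 + 7200 + 3050 = 95130 mm.
= 95.13 m.

95.13 m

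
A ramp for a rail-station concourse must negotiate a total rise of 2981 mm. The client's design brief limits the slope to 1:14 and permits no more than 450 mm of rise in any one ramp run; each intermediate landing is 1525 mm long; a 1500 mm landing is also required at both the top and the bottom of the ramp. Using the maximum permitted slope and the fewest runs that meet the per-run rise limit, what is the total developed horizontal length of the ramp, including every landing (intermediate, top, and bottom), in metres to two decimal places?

53.88 m

At most 450 each: 2981/450 = 6.62, giving 7 ramp runs. That means 6 intermediate landings.
Ramp run (horizontal) at 1:14: 2981 × 14 = 41734 mm.
6 intermediate landings contribute 6 × 1525 = 9150 mm.
Top and bottom landings: 2 × 1500 = 3000 mm.
Total = 41734 + 9150 + 3000 = 53884 mm.
= 53.88 m.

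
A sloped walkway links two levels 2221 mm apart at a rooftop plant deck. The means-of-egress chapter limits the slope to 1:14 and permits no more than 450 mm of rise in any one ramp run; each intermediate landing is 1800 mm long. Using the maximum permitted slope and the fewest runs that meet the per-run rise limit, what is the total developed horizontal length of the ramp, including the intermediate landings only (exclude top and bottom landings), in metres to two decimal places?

⌈2221/450⌉ = 5 ramp runs. That means 4 intermediate landings.
Horizontal run for 2221 mm of rise at 1:14 is 2221 × 14 = 31094 mm.
Intermediate landings: 4 × 1800 = 7200 mm.
Developed length = 31094 + 7200 = 38294 mm.
= 38.29 m.

38.29 m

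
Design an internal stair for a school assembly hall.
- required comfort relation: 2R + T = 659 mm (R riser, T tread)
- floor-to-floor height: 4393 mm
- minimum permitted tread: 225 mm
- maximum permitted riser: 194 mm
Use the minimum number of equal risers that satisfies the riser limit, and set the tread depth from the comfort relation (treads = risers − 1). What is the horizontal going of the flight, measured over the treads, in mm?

6094 mm

4393 / 194 = 22.64, so 23 risers are needed.
Each riser is 4393/23 = 191 mm (≤ 194 mm).
T = 659 − 2·191 = 277 mm, which satisfies the 225 mm minimum.
Going = (23 − 1) × 277 = 6094 mm.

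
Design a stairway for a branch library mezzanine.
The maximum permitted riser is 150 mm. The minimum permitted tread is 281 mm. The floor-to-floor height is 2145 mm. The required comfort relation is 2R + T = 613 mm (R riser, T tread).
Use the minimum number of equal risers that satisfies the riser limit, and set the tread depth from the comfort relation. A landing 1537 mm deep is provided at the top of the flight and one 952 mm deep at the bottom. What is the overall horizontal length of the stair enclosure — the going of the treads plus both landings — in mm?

7067 mm

2145 / 150 = 14.30, so 15 risers are needed.
Riser R = 2145 / 15 = 143 mm, within the 150 mm limit.
Tread T = 613 − 2 × 143 = 327 mm (≥ 281 mm).
Treads = 15 − 1 = 14; going = 14 × 327 = 4578 mm.
Add landings: 4578 + 1537 + 952 = 7067 mm.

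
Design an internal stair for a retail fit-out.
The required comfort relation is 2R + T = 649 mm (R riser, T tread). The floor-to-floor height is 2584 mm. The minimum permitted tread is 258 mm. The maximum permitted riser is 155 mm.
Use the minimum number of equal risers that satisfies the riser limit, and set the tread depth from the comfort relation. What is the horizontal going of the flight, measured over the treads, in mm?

5520 mm

2584 / 155 = 16.67, so 17 risers are needed.
Each riser is 2584/17 = 152 mm (≤ 155 mm).
From 2R + T = 649: T = 649 − 304 = 345 mm.
17 risers give 16 treads; going = 16 × 345 = 5520 mm.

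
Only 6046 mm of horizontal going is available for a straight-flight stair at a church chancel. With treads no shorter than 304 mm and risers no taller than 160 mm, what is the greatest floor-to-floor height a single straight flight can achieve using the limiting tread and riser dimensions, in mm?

Treads that fit: ⌊6046 / 304⌋ = 19.
Risers = treads + 1 = 20.
Maximum height = 20 × 160 = 3200 mm.

3200 mm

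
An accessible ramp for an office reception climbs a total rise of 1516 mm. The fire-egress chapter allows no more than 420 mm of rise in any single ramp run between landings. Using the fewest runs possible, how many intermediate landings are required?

⌈1516/420⌉ = 4 ramp runs.
4 runs are separated by 3 intermediate landings.

3 intermediate landings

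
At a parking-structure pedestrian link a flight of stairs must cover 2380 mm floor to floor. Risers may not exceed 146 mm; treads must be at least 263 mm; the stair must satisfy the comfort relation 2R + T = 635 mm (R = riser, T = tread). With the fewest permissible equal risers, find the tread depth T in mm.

At most 146 each: 2380/146 = 16.30, giving 17 risers.
Each riser is 2380/17 = 140 mm (≤ 146 mm).
T = 635 − 2·140 = 355 mm, which satisfies the 263 mm minimum.

355 mm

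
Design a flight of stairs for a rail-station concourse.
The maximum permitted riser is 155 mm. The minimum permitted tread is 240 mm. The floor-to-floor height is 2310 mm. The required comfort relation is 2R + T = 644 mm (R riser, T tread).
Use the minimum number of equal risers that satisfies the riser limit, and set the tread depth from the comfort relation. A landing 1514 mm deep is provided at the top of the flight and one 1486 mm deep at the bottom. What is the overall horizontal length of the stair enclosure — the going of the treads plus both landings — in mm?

7704 mm

2310 / 155 = 14.903 → round up to 15 risers.
Each riser is 2310/15 = 154 mm (≤ 155 mm).
From 2R + T = 644: T = 644 − 308 = 336 mm.
15 risers give 14 treads; going = 14 × 336 = 4704 mm.
Add landings: 4704 + 1514 + 1486 = 7704 mm.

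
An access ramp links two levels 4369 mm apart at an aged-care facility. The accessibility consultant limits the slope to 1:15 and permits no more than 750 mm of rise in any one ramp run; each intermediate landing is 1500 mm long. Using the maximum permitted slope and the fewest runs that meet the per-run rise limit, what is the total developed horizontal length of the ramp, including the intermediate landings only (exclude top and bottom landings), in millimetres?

At most 750 each: 4369/750 = 5.83, giving 6 ramp runs. That means 5 intermediate landings.
Ramp run (horizontal) at 1:15: 4369 × 15 = 65535 mm.
Intermediate landings: 5 × 1500 = 7500 mm.
Total developed length = 65535 + 7500 = 73035 mm.

73035 mm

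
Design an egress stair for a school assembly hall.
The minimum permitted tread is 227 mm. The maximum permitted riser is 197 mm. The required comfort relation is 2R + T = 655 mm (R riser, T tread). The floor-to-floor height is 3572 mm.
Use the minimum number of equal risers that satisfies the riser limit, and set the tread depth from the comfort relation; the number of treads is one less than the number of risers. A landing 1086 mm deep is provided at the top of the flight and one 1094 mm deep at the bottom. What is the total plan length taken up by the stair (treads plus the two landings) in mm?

7202 mm

3572 / 197 = 18.132 → round up to 19 risers.
R = 3572 ÷ 19 = 188 mm.
T = 655 − 2·188 = 279 mm, which satisfies the 227 mm minimum.
Treads = 19 − 1 = 18; going = 18 × 279 = 5022 mm.
Enclosure = 5022 + 1086 + 1094 = 7202 mm.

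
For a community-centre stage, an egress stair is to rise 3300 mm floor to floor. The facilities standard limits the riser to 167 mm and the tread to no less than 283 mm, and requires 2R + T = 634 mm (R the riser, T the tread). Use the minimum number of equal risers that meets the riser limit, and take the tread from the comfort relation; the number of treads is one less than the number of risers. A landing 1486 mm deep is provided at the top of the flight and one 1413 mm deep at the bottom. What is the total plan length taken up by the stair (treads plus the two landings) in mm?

At most 167 each: 3300/167 = 19.76, giving 20 risers.
Riser R = 3300 / 20 = 165 mm, within the 167 mm limit.
T = 634 − 2·165 = 304 mm, which satisfies the 283 mm minimum.
Going = (20 − 1) × 304 = 5776 mm.
Add landings: 5776 + 1486 + 1413 = 8675 mm.

8675 mm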